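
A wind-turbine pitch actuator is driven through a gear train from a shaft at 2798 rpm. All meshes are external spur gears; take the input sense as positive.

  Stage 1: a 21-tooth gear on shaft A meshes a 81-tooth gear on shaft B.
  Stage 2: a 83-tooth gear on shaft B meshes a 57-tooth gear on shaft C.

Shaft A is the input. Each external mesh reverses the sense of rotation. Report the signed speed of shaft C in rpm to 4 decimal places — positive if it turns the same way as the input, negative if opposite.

Stage 1 [21T→81T]: ω = 2798.0000×21/81 = 725.4074 rpm, dir flips to −; running = −725.4074
Stage 2 [83T→57T]: ω = 725.4074×83/57 = 1056.2950 rpm, dir flips to +; running = +1056.2950

+1056.2950 rpm (same as input, |ω| = 1056.2950 rpm)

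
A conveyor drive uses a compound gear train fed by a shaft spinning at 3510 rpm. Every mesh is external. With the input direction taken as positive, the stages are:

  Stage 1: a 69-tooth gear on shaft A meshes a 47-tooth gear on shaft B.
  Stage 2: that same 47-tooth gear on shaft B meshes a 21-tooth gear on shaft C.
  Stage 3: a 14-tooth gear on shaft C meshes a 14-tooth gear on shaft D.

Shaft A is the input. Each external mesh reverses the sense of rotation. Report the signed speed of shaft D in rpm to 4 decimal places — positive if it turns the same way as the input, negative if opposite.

-11532.8571 rpm (opposite to input, |ω| = 11532.8571 rpm)

Stage 1 [69T→47T]: ω = 3510.0000×69/47 = 5152.9787 rpm, dir flips to −; running = −5152.9787
Stage 2 [47T→21T]: ω = 5152.9787×47/21 = 11532.8571 rpm, dir flips to +; running = +11532.8571
Stage 3 [14T→14T]: ω = 11532.8571×14/14 = 11532.8571 rpm, dir flips to −; running = −11532.8571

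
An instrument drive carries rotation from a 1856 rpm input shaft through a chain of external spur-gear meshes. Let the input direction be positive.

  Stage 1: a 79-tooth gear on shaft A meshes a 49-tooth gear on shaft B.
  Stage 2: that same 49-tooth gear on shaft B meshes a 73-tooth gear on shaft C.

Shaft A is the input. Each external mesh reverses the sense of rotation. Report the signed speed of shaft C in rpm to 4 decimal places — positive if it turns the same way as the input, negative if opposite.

Stage 1 [79T→49T]: ω = 1856.0000×79/49 = 2992.3265 rpm, dir flips to −; running = −2992.3265
Stage 2 [49T→73T]: ω = 2992.3265×49/73 = 2008.5479 rpm, dir flips to +; running = +2008.5479

+2008.5479 rpm (same as input, |ω| = 2008.5479 rpm)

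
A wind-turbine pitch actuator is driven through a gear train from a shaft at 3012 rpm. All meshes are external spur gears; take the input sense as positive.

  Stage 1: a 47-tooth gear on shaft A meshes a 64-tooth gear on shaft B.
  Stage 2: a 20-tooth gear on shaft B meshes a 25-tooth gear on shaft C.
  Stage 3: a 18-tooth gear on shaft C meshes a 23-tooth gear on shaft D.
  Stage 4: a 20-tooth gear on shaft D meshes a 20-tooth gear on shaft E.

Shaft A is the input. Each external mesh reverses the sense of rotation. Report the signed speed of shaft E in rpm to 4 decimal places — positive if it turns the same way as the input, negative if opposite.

+1384.8652 rpm (same as input, |ω| = 1384.8652 rpm)

Stage 1 [47T→64T]: ω = 3012.0000×47/64 = 2211.9375 rpm, dir flips to −; running = −2211.9375
Stage 2 [20T→25T]: ω = 2211.9375×20/25 = 1769.5500 rpm, dir flips to +; running = +1769.5500
Stage 3 [18T→23T]: ω = 1769.5500×18/23 = 1384.8652 rpm, dir flips to −; running = −1384.8652
Stage 4 [20T→20T]: ω = 1384.8652×20/20 = 1384.8652 rpm, dir flips to +; running = +1384.8652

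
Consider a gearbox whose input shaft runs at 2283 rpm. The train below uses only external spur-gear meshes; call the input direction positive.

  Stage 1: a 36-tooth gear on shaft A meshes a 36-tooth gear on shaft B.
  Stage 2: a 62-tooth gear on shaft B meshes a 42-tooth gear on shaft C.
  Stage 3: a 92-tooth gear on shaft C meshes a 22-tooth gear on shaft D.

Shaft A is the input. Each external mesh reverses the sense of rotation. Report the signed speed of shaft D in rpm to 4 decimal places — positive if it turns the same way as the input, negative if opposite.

-14093.3247 rpm (opposite to input, |ω| = 14093.3247 rpm)

Stage 1 [36T→36T]: ω = 2283.0000×36/36 = 2283.0000 rpm, dir flips to −; running = −2283.0000
Stage 2 [62T→42T]: ω = 2283.0000×62/42 = 3370.1429 rpm, dir flips to +; running = +3370.1429
Stage 3 [92T→22T]: ω = 3370.1429×92/22 = 14093.3247 rpm, dir flips to −; running = −14093.3247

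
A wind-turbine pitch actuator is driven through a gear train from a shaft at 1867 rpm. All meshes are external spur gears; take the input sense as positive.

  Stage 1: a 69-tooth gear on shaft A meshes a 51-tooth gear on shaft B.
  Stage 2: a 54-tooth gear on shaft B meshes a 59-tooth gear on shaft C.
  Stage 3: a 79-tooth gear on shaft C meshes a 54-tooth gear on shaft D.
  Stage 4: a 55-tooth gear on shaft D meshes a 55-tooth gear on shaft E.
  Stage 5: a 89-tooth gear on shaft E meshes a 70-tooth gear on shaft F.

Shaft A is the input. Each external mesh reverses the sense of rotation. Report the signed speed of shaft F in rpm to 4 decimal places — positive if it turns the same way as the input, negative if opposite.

-4300.2161 rpm (opposite to input, |ω| = 4300.2161 rpm)

Stage 1 [69T→51T]: ω = 1867.0000×69/51 = 2525.9412 rpm, dir flips to −; running = −2525.9412
Stage 2 [54T→59T]: ω = 2525.9412×54/59 = 2311.8784 rpm, dir flips to +; running = +2311.8784
Stage 3 [79T→54T]: ω = 2311.8784×79/54 = 3382.1924 rpm, dir flips to −; running = −3382.1924
Stage 4 [55T→55T]: ω = 3382.1924×55/55 = 3382.1924 rpm, dir flips to +; running = +3382.1924
Stage 5 [89T→70T]: ω = 3382.1924×89/70 = 4300.2161 rpm, dir flips to −; running = −4300.2161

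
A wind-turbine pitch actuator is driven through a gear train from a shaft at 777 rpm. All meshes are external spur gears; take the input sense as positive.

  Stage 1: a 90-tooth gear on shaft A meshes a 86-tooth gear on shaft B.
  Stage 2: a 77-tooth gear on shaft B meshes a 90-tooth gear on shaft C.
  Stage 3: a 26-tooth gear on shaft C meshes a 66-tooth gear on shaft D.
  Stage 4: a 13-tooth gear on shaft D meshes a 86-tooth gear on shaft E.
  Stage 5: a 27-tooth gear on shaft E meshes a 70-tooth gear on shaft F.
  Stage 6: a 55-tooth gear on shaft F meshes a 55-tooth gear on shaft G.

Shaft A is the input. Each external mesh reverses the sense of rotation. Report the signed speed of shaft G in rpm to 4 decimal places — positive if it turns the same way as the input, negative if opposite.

+15.9791 rpm (same as input, |ω| = 15.9791 rpm)

Stage 1 [90T→86T]: ω = 777.0000×90/86 = 813.1395 rpm, dir flips to −; running = −813.1395
Stage 2 [77T→90T]: ω = 813.1395×77/90 = 695.6860 rpm, dir flips to +; running = +695.6860
Stage 3 [26T→66T]: ω = 695.6860×26/66 = 274.0581 rpm, dir flips to −; running = −274.0581
Stage 4 [13T→86T]: ω = 274.0581×13/86 = 41.4274 rpm, dir flips to +; running = +41.4274
Stage 5 [27T→70T]: ω = 41.4274×27/70 = 15.9791 rpm, dir flips to −; running = −15.9791
Stage 6 [55T→55T]: ω = 15.9791×55/55 = 15.9791 rpm, dir flips to +; running = +15.9791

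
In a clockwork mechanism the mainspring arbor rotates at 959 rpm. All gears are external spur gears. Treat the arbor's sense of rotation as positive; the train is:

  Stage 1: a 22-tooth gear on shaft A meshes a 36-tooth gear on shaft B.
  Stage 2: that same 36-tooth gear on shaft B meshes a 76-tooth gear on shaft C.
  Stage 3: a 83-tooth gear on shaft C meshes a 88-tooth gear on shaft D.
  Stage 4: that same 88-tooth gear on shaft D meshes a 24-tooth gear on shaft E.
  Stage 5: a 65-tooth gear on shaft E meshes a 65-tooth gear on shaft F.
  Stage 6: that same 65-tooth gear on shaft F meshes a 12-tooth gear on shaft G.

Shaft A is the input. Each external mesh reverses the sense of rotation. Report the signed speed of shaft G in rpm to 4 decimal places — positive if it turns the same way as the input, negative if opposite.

Stage 1 [22T→36T]: ω = 959.0000×22/36 = 586.0556 rpm, dir flips to −; running = −586.0556
Stage 2 [36T→76T]: ω = 586.0556×36/76 = 277.6053 rpm, dir flips to +; running = +277.6053
Stage 3 [83T→88T]: ω = 277.6053×83/88 = 261.8322 rpm, dir flips to −; running = −261.8322
Stage 4 [88T→24T]: ω = 261.8322×88/24 = 960.0515 rpm, dir flips to +; running = +960.0515
Stage 5 [65T→65T]: ω = 960.0515×65/65 = 960.0515 rpm, dir flips to −; running = −960.0515
Stage 6 [65T→12T]: ω = 960.0515×65/12 = 5200.2791 rpm, dir flips to +; running = +5200.2791

+5200.2791 rpm (same as input, |ω| = 5200.2791 rpm)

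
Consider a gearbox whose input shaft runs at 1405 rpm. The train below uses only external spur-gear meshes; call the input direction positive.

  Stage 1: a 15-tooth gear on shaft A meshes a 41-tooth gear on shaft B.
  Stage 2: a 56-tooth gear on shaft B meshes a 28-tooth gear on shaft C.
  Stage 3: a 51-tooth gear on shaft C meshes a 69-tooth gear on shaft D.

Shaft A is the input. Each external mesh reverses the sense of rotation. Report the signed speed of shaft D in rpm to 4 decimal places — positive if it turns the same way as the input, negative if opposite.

-759.8621 rpm (opposite to input, |ω| = 759.8621 rpm)

Stage 1 [15T→41T]: ω = 1405.0000×15/41 = 514.0244 rpm, dir flips to −; running = −514.0244
Stage 2 [56T→28T]: ω = 514.0244×56/28 = 1028.0488 rpm, dir flips to +; running = +1028.0488
Stage 3 [51T→69T]: ω = 1028.0488×51/69 = 759.8621 rpm, dir flips to −; running = −759.8621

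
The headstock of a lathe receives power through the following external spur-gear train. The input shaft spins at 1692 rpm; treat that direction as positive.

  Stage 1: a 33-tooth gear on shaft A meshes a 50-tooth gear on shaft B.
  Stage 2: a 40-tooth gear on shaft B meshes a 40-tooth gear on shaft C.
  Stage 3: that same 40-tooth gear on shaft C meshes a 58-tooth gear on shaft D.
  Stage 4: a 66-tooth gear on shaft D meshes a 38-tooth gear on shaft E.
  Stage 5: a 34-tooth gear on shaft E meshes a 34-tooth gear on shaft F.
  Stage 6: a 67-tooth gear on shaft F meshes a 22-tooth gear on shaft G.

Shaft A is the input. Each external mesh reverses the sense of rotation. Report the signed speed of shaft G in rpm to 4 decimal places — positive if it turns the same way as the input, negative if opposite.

+4073.6973 rpm (same as input, |ω| = 4073.6973 rpm)

Stage 1 [33T→50T]: ω = 1692.0000×33/50 = 1116.7200 rpm, dir flips to −; running = −1116.7200
Stage 2 [40T→40T]: ω = 1116.7200×40/40 = 1116.7200 rpm, dir flips to +; running = +1116.7200
Stage 3 [40T→58T]: ω = 1116.7200×40/58 = 770.1517 rpm, dir flips to −; running = −770.1517
Stage 4 [66T→38T]: ω = 770.1517×66/38 = 1337.6319 rpm, dir flips to +; running = +1337.6319
Stage 5 [34T→34T]: ω = 1337.6319×34/34 = 1337.6319 rpm, dir flips to −; running = −1337.6319
Stage 6 [67T→22T]: ω = 1337.6319×67/22 = 4073.6973 rpm, dir flips to +; running = +4073.6973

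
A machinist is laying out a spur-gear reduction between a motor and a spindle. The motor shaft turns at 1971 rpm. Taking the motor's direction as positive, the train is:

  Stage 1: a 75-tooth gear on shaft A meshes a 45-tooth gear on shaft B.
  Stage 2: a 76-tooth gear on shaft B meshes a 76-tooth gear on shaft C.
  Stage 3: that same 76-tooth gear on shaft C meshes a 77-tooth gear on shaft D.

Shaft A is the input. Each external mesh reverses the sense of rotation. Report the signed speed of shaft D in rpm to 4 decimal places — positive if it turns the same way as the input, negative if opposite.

-3242.3377 rpm (opposite to input, |ω| = 3242.3377 rpm)

Stage 1 [75T→45T]: ω = 1971.0000×75/45 = 3285.0000 rpm, dir flips to −; running = −3285.0000
Stage 2 [76T→76T]: ω = 3285.0000×76/76 = 3285.0000 rpm, dir flips to +; running = +3285.0000
Stage 3 [76T→77T]: ω = 3285.0000×76/77 = 3242.3377 rpm, dir flips to −; running = −3242.3377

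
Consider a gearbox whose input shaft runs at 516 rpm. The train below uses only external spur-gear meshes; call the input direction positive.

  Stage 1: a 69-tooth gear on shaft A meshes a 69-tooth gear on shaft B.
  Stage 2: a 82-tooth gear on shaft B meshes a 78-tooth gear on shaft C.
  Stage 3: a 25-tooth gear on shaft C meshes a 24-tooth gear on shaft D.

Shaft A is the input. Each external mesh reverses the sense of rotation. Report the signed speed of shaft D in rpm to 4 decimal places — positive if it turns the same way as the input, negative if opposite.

-565.0641 rpm (opposite to input, |ω| = 565.0641 rpm)

Stage 1 [69T→69T]: ω = 516.0000×69/69 = 516.0000 rpm, dir flips to −; running = −516.0000
Stage 2 [82T→78T]: ω = 516.0000×82/78 = 542.4615 rpm, dir flips to +; running = +542.4615
Stage 3 [25T→24T]: ω = 542.4615×25/24 = 565.0641 rpm, dir flips to −; running = −565.0641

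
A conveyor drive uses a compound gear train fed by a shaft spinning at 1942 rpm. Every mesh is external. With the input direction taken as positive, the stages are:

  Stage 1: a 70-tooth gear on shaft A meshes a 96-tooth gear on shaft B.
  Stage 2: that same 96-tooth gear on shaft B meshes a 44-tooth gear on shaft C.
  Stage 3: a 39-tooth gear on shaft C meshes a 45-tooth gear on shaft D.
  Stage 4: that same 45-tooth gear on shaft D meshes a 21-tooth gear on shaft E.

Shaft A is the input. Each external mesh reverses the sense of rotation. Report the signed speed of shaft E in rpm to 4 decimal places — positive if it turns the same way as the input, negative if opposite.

Stage 1 [70T→96T]: ω = 1942.0000×70/96 = 1416.0417 rpm, dir flips to −; running = −1416.0417
Stage 2 [96T→44T]: ω = 1416.0417×96/44 = 3089.5455 rpm, dir flips to +; running = +3089.5455
Stage 3 [39T→45T]: ω = 3089.5455×39/45 = 2677.6061 rpm, dir flips to −; running = −2677.6061
Stage 4 [45T→21T]: ω = 2677.6061×45/21 = 5737.7273 rpm, dir flips to +; running = +5737.7273

+5737.7273 rpm (same as input, |ω| = 5737.7273 rpm)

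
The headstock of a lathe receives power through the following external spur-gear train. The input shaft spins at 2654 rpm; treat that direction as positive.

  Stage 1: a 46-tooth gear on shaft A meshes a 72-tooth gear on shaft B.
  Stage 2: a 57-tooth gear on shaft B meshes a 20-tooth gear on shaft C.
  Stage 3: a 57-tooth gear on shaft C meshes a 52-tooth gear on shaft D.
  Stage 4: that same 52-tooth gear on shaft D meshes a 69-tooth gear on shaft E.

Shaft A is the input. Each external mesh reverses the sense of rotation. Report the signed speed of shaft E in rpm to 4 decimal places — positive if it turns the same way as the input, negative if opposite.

Stage 1 [46T→72T]: ω = 2654.0000×46/72 = 1695.6111 rpm, dir flips to −; running = −1695.6111
Stage 2 [57T→20T]: ω = 1695.6111×57/20 = 4832.4917 rpm, dir flips to +; running = +4832.4917
Stage 3 [57T→52T]: ω = 4832.4917×57/52 = 5297.1543 rpm, dir flips to −; running = −5297.1543
Stage 4 [52T→69T]: ω = 5297.1543×52/69 = 3992.0583 rpm, dir flips to +; running = +3992.0583

+3992.0583 rpm (same as input, |ω| = 3992.0583 rpm)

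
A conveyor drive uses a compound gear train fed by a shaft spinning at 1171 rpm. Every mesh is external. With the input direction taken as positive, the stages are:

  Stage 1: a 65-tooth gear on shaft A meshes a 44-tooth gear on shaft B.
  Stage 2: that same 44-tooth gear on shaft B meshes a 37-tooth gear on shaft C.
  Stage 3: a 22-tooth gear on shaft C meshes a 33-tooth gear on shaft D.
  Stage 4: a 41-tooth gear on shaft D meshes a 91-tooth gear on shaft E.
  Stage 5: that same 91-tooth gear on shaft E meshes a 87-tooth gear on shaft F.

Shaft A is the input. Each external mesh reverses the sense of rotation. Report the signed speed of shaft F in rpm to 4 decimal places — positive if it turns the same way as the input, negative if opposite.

-646.3115 rpm (opposite to input, |ω| = 646.3115 rpm)

Stage 1 [65T→44T]: ω = 1171.0000×65/44 = 1729.8864 rpm, dir flips to −; running = −1729.8864
Stage 2 [44T→37T]: ω = 1729.8864×44/37 = 2057.1622 rpm, dir flips to +; running = +2057.1622
Stage 3 [22T→33T]: ω = 2057.1622×22/33 = 1371.4414 rpm, dir flips to −; running = −1371.4414
Stage 4 [41T→91T]: ω = 1371.4414×41/91 = 617.9022 rpm, dir flips to +; running = +617.9022
Stage 5 [91T→87T]: ω = 617.9022×91/87 = 646.3115 rpm, dir flips to −; running = −646.3115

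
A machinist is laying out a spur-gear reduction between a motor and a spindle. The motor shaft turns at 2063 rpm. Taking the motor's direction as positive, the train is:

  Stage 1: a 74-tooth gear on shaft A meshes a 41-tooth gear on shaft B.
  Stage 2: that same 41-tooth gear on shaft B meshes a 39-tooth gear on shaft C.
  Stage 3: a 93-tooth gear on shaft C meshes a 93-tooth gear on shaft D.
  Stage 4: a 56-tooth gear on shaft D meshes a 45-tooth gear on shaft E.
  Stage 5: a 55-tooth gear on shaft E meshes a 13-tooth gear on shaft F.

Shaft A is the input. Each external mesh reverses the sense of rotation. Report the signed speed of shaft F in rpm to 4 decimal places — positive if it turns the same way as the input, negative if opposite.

-20609.2027 rpm (opposite to input, |ω| = 20609.2027 rpm)

Stage 1 [74T→41T]: ω = 2063.0000×74/41 = 3723.4634 rpm, dir flips to −; running = −3723.4634
Stage 2 [41T→39T]: ω = 3723.4634×41/39 = 3914.4103 rpm, dir flips to +; running = +3914.4103
Stage 3 [93T→93T]: ω = 3914.4103×93/93 = 3914.4103 rpm, dir flips to −; running = −3914.4103
Stage 4 [56T→45T]: ω = 3914.4103×56/45 = 4871.2661 rpm, dir flips to +; running = +4871.2661
Stage 5 [55T→13T]: ω = 4871.2661×55/13 = 20609.2027 rpm, dir flips to −; running = −20609.2027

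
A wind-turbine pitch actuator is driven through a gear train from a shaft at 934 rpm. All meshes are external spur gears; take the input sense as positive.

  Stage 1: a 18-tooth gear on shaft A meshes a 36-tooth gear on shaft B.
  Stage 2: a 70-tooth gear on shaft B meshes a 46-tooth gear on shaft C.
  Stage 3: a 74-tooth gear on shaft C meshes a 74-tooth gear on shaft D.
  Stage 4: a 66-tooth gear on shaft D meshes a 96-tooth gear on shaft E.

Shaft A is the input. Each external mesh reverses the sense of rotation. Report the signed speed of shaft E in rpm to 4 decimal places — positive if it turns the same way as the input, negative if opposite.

Stage 1 [18T→36T]: ω = 934.0000×18/36 = 467.0000 rpm, dir flips to −; running = −467.0000
Stage 2 [70T→46T]: ω = 467.0000×70/46 = 710.6522 rpm, dir flips to +; running = +710.6522
Stage 3 [74T→74T]: ω = 710.6522×74/74 = 710.6522 rpm, dir flips to −; running = −710.6522
Stage 4 [66T→96T]: ω = 710.6522×66/96 = 488.5734 rpm, dir flips to +; running = +488.5734

+488.5734 rpm (same as input, |ω| = 488.5734 rpm)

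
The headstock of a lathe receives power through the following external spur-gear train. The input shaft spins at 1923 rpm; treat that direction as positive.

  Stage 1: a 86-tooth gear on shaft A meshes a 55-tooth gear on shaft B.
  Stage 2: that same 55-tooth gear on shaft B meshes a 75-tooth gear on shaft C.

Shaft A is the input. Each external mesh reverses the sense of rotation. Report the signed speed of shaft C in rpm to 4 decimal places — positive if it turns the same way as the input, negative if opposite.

Stage 1 [86T→55T]: ω = 1923.0000×86/55 = 3006.8727 rpm, dir flips to −; running = −3006.8727
Stage 2 [55T→75T]: ω = 3006.8727×55/75 = 2205.0400 rpm, dir flips to +; running = +2205.0400

+2205.0400 rpm (same as input, |ω| = 2205.0400 rpm)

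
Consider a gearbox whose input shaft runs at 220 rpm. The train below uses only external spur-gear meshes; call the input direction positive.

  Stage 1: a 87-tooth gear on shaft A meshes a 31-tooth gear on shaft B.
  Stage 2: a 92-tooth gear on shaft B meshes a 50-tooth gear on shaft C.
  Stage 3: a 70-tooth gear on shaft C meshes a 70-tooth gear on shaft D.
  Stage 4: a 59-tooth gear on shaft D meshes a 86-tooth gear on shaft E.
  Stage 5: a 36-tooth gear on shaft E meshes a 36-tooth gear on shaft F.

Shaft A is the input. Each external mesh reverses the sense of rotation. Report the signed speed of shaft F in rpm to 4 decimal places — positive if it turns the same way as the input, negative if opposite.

-779.3842 rpm (opposite to input, |ω| = 779.3842 rpm)

Stage 1 [87T→31T]: ω = 220.0000×87/31 = 617.4194 rpm, dir flips to −; running = −617.4194
Stage 2 [92T→50T]: ω = 617.4194×92/50 = 1136.0516 rpm, dir flips to +; running = +1136.0516
Stage 3 [70T→70T]: ω = 1136.0516×70/70 = 1136.0516 rpm, dir flips to −; running = −1136.0516
Stage 4 [59T→86T]: ω = 1136.0516×59/86 = 779.3842 rpm, dir flips to +; running = +779.3842
Stage 5 [36T→36T]: ω = 779.3842×36/36 = 779.3842 rpm, dir flips to −; running = −779.3842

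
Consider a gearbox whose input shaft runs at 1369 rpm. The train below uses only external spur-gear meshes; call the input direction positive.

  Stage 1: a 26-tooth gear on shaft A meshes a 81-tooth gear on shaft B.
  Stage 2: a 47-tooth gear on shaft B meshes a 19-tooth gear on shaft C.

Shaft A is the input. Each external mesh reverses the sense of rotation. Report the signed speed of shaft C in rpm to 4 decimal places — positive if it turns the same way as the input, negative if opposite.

+1087.0162 rpm (same as input, |ω| = 1087.0162 rpm)

Stage 1 [26T→81T]: ω = 1369.0000×26/81 = 439.4321 rpm, dir flips to −; running = −439.4321
Stage 2 [47T→19T]: ω = 439.4321×47/19 = 1087.0162 rpm, dir flips to +; running = +1087.0162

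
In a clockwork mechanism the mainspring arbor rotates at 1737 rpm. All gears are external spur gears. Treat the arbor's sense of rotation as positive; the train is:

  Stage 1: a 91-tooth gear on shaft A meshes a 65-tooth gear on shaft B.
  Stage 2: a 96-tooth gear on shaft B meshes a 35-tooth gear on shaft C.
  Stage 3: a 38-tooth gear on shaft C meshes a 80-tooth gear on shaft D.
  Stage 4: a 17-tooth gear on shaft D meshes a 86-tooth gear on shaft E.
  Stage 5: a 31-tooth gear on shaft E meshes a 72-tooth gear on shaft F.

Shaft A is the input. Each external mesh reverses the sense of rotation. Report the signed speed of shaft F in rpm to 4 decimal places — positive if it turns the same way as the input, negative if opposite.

-269.6524 rpm (opposite to input, |ω| = 269.6524 rpm)

Stage 1 [91T→65T]: ω = 1737.0000×91/65 = 2431.8000 rpm, dir flips to −; running = −2431.8000
Stage 2 [96T→35T]: ω = 2431.8000×96/35 = 6670.0800 rpm, dir flips to +; running = +6670.0800
Stage 3 [38T→80T]: ω = 6670.0800×38/80 = 3168.2880 rpm, dir flips to −; running = −3168.2880
Stage 4 [17T→86T]: ω = 3168.2880×17/86 = 626.2895 rpm, dir flips to +; running = +626.2895
Stage 5 [31T→72T]: ω = 626.2895×31/72 = 269.6524 rpm, dir flips to −; running = −269.6524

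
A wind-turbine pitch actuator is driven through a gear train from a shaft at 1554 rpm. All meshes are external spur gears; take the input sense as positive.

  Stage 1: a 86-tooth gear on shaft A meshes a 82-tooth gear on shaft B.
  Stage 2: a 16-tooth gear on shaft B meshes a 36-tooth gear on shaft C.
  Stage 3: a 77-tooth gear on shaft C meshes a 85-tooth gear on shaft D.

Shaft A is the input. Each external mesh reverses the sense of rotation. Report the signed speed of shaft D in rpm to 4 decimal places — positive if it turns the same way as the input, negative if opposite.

-656.1829 rpm (opposite to input, |ω| = 656.1829 rpm)

Stage 1 [86T→82T]: ω = 1554.0000×86/82 = 1629.8049 rpm, dir flips to −; running = −1629.8049
Stage 2 [16T→36T]: ω = 1629.8049×16/36 = 724.3577 rpm, dir flips to +; running = +724.3577
Stage 3 [77T→85T]: ω = 724.3577×77/85 = 656.1829 rpm, dir flips to −; running = −656.1829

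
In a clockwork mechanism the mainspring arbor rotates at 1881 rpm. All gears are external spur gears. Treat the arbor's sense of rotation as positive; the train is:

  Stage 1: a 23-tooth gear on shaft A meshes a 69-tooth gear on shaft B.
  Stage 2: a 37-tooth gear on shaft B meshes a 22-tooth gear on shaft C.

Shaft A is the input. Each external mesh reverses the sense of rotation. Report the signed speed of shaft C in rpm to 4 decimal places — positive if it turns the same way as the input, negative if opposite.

+1054.5000 rpm (same as input, |ω| = 1054.5000 rpm)

Stage 1 [23T→69T]: ω = 1881.0000×23/69 = 627.0000 rpm, dir flips to −; running = −627.0000
Stage 2 [37T→22T]: ω = 627.0000×37/22 = 1054.5000 rpm, dir flips to +; running = +1054.5000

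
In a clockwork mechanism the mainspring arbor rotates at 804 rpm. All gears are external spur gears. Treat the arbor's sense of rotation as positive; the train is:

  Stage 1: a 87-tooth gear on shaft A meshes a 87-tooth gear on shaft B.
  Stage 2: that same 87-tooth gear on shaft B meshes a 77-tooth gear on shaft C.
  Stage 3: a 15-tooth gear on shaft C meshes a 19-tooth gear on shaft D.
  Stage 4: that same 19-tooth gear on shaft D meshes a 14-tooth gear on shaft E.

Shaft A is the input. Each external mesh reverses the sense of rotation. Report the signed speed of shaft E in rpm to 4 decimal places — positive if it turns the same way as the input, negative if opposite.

+973.3024 rpm (same as input, |ω| = 973.3024 rpm)

Stage 1 [87T→87T]: ω = 804.0000×87/87 = 804.0000 rpm, dir flips to −; running = −804.0000
Stage 2 [87T→77T]: ω = 804.0000×87/77 = 908.4156 rpm, dir flips to +; running = +908.4156
Stage 3 [15T→19T]: ω = 908.4156×15/19 = 717.1702 rpm, dir flips to −; running = −717.1702
Stage 4 [19T→14T]: ω = 717.1702×19/14 = 973.3024 rpm, dir flips to +; running = +973.3024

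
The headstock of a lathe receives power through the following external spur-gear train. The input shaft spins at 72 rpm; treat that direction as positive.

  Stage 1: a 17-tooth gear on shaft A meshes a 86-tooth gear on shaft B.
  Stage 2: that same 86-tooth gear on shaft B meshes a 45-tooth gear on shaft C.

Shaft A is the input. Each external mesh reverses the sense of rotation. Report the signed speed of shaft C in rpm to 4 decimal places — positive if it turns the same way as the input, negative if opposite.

Stage 1 [17T→86T]: ω = 72.0000×17/86 = 14.2326 rpm, dir flips to −; running = −14.2326
Stage 2 [86T→45T]: ω = 14.2326×86/45 = 27.2000 rpm, dir flips to +; running = +27.2000

+27.2000 rpm (same as input, |ω| = 27.2000 rpm)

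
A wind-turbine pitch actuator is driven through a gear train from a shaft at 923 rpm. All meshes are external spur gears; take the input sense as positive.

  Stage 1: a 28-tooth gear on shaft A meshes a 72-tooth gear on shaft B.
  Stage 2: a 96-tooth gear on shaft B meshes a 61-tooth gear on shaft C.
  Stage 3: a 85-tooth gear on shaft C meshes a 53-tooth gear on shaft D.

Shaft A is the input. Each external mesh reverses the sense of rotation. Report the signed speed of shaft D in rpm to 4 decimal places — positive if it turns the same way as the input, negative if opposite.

Stage 1 [28T→72T]: ω = 923.0000×28/72 = 358.9444 rpm, dir flips to −; running = −358.9444
Stage 2 [96T→61T]: ω = 358.9444×96/61 = 564.8962 rpm, dir flips to +; running = +564.8962
Stage 3 [85T→53T]: ω = 564.8962×85/53 = 905.9656 rpm, dir flips to −; running = −905.9656

-905.9656 rpm (opposite to input, |ω| = 905.9656 rpm)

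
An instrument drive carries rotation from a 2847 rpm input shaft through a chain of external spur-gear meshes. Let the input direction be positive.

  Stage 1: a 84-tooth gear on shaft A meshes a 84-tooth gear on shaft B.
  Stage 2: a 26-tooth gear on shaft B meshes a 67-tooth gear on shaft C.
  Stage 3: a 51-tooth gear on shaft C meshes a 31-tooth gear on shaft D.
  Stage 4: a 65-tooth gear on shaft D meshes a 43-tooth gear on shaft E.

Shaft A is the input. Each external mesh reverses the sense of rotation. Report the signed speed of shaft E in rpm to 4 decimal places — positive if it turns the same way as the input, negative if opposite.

+2747.5107 rpm (same as input, |ω| = 2747.5107 rpm)

Stage 1 [84T→84T]: ω = 2847.0000×84/84 = 2847.0000 rpm, dir flips to −; running = −2847.0000
Stage 2 [26T→67T]: ω = 2847.0000×26/67 = 1104.8060 rpm, dir flips to +; running = +1104.8060
Stage 3 [51T→31T]: ω = 1104.8060×51/31 = 1817.5840 rpm, dir flips to −; running = −1817.5840
Stage 4 [65T→43T]: ω = 1817.5840×65/43 = 2747.5107 rpm, dir flips to +; running = +2747.5107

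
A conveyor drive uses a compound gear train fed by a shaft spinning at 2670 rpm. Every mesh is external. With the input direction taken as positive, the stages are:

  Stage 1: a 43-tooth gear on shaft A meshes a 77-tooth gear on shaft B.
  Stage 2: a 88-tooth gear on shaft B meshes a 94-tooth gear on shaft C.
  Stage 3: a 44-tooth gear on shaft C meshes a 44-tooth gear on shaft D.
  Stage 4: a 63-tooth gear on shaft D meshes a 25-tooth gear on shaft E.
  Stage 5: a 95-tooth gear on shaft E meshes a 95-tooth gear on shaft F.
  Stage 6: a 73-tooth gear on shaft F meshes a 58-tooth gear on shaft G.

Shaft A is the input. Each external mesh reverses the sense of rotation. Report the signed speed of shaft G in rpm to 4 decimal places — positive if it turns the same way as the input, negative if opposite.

+4427.3027 rpm (same as input, |ω| = 4427.3027 rpm)

Stage 1 [43T→77T]: ω = 2670.0000×43/77 = 1491.0390 rpm, dir flips to −; running = −1491.0390
Stage 2 [88T→94T]: ω = 1491.0390×88/94 = 1395.8663 rpm, dir flips to +; running = +1395.8663
Stage 3 [44T→44T]: ω = 1395.8663×44/44 = 1395.8663 rpm, dir flips to −; running = −1395.8663
Stage 4 [63T→25T]: ω = 1395.8663×63/25 = 3517.5830 rpm, dir flips to +; running = +3517.5830
Stage 5 [95T→95T]: ω = 3517.5830×95/95 = 3517.5830 rpm, dir flips to −; running = −3517.5830
Stage 6 [73T→58T]: ω = 3517.5830×73/58 = 4427.3027 rpm, dir flips to +; running = +4427.3027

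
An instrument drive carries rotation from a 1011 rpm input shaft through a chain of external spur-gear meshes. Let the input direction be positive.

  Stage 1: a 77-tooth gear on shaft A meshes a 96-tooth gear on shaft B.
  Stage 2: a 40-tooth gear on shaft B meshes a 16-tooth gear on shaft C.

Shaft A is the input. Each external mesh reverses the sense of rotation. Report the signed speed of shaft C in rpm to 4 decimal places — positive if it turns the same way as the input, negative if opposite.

Stage 1 [77T→96T]: ω = 1011.0000×77/96 = 810.9062 rpm, dir flips to −; running = −810.9062
Stage 2 [40T→16T]: ω = 810.9062×40/16 = 2027.2656 rpm, dir flips to +; running = +2027.2656

+2027.2656 rpm (same as input, |ω| = 2027.2656 rpm)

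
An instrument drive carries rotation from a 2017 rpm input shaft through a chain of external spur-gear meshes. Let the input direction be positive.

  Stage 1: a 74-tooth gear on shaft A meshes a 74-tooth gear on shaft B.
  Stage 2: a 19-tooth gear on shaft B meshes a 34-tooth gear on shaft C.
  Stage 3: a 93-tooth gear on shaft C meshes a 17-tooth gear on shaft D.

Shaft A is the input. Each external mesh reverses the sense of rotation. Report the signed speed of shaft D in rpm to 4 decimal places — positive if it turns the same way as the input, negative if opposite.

Stage 1 [74T→74T]: ω = 2017.0000×74/74 = 2017.0000 rpm, dir flips to −; running = −2017.0000
Stage 2 [19T→34T]: ω = 2017.0000×19/34 = 1127.1471 rpm, dir flips to +; running = +1127.1471
Stage 3 [93T→17T]: ω = 1127.1471×93/17 = 6166.1574 rpm, dir flips to −; running = −6166.1574

-6166.1574 rpm (opposite to input, |ω| = 6166.1574 rpm)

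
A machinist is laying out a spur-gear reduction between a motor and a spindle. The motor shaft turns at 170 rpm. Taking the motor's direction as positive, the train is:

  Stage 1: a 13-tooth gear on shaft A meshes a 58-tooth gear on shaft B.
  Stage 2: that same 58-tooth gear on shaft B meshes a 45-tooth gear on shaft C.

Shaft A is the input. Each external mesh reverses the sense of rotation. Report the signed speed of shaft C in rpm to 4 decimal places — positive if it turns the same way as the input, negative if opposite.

+49.1111 rpm (same as input, |ω| = 49.1111 rpm)

Stage 1 [13T→58T]: ω = 170.0000×13/58 = 38.1034 rpm, dir flips to −; running = −38.1034
Stage 2 [58T→45T]: ω = 38.1034×58/45 = 49.1111 rpm, dir flips to +; running = +49.1111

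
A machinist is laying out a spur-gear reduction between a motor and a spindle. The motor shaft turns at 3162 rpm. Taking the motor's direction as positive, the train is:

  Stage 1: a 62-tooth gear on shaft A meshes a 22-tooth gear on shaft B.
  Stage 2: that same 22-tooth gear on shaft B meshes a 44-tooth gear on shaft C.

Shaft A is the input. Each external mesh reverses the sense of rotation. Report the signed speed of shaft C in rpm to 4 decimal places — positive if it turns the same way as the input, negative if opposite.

Stage 1 [62T→22T]: ω = 3162.0000×62/22 = 8911.0909 rpm, dir flips to −; running = −8911.0909
Stage 2 [22T→44T]: ω = 8911.0909×22/44 = 4455.5455 rpm, dir flips to +; running = +4455.5455

+4455.5455 rpm (same as input, |ω| = 4455.5455 rpm)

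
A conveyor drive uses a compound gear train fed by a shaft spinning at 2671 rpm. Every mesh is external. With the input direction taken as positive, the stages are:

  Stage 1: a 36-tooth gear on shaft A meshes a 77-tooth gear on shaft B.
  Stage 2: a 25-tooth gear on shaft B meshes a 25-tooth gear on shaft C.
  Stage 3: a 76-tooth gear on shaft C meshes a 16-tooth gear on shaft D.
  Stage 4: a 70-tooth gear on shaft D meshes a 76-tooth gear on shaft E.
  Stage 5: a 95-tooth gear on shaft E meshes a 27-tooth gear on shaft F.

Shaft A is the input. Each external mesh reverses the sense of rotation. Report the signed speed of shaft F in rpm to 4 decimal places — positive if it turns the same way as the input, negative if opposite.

Stage 1 [36T→77T]: ω = 2671.0000×36/77 = 1248.7792 rpm, dir flips to −; running = −1248.7792
Stage 2 [25T→25T]: ω = 1248.7792×25/25 = 1248.7792 rpm, dir flips to +; running = +1248.7792
Stage 3 [76T→16T]: ω = 1248.7792×76/16 = 5931.7013 rpm, dir flips to −; running = −5931.7013
Stage 4 [70T→76T]: ω = 5931.7013×70/76 = 5463.4091 rpm, dir flips to +; running = +5463.4091
Stage 5 [95T→27T]: ω = 5463.4091×95/27 = 19223.1061 rpm, dir flips to −; running = −19223.1061

-19223.1061 rpm (opposite to input, |ω| = 19223.1061 rpm)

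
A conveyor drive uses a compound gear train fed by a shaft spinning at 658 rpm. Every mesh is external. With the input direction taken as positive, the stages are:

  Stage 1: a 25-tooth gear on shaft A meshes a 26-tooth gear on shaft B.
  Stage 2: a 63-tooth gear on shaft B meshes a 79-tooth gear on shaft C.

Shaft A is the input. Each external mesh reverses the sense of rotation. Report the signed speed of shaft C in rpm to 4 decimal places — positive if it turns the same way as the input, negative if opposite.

Stage 1 [25T→26T]: ω = 658.0000×25/26 = 632.6923 rpm, dir flips to −; running = −632.6923
Stage 2 [63T→79T]: ω = 632.6923×63/79 = 504.5521 rpm, dir flips to +; running = +504.5521

+504.5521 rpm (same as input, |ω| = 504.5521 rpm)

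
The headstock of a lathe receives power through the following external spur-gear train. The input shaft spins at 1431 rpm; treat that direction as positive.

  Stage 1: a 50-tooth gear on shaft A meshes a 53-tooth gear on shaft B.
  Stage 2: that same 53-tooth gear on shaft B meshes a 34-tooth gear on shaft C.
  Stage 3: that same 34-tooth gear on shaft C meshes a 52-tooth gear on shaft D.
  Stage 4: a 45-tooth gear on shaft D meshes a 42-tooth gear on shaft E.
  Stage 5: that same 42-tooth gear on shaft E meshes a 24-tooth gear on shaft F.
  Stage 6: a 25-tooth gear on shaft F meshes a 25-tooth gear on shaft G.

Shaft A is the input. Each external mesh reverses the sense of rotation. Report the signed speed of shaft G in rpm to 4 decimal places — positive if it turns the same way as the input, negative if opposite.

Stage 1 [50T→53T]: ω = 1431.0000×50/53 = 1350.0000 rpm, dir flips to −; running = −1350.0000
Stage 2 [53T→34T]: ω = 1350.0000×53/34 = 2104.4118 rpm, dir flips to +; running = +2104.4118
Stage 3 [34T→52T]: ω = 2104.4118×34/52 = 1375.9615 rpm, dir flips to −; running = −1375.9615
Stage 4 [45T→42T]: ω = 1375.9615×45/42 = 1474.2445 rpm, dir flips to +; running = +1474.2445
Stage 5 [42T→24T]: ω = 1474.2445×42/24 = 2579.9279 rpm, dir flips to −; running = −2579.9279
Stage 6 [25T→25T]: ω = 2579.9279×25/25 = 2579.9279 rpm, dir flips to +; running = +2579.9279

+2579.9279 rpm (same as input, |ω| = 2579.9279 rpm)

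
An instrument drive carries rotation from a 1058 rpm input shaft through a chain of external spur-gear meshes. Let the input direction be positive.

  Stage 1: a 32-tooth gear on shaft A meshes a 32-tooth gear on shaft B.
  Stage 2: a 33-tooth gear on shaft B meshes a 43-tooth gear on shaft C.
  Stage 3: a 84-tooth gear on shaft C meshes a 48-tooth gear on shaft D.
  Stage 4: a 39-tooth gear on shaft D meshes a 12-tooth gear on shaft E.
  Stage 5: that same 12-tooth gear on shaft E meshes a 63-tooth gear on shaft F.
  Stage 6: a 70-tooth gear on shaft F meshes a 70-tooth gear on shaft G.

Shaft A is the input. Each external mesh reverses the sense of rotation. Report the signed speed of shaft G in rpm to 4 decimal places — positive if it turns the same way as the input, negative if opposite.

+879.6163 rpm (same as input, |ω| = 879.6163 rpm)

Stage 1 [32T→32T]: ω = 1058.0000×32/32 = 1058.0000 rpm, dir flips to −; running = −1058.0000
Stage 2 [33T→43T]: ω = 1058.0000×33/43 = 811.9535 rpm, dir flips to +; running = +811.9535
Stage 3 [84T→48T]: ω = 811.9535×84/48 = 1420.9186 rpm, dir flips to −; running = −1420.9186
Stage 4 [39T→12T]: ω = 1420.9186×39/12 = 4617.9855 rpm, dir flips to +; running = +4617.9855
Stage 5 [12T→63T]: ω = 4617.9855×12/63 = 879.6163 rpm, dir flips to −; running = −879.6163
Stage 6 [70T→70T]: ω = 879.6163×70/70 = 879.6163 rpm, dir flips to +; running = +879.6163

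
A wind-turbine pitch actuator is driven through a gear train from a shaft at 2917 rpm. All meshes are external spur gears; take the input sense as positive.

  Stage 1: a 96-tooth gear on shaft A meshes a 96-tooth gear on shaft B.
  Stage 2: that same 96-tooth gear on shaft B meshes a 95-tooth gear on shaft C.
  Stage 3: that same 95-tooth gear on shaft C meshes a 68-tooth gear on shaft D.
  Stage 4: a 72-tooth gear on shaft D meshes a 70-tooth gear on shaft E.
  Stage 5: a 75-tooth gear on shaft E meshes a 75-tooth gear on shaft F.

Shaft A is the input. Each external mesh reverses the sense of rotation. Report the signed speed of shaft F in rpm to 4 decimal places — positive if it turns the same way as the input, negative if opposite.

Stage 1 [96T→96T]: ω = 2917.0000×96/96 = 2917.0000 rpm, dir flips to −; running = −2917.0000
Stage 2 [96T→95T]: ω = 2917.0000×96/95 = 2947.7053 rpm, dir flips to +; running = +2947.7053
Stage 3 [95T→68T]: ω = 2947.7053×95/68 = 4118.1176 rpm, dir flips to −; running = −4118.1176
Stage 4 [72T→70T]: ω = 4118.1176×72/70 = 4235.7782 rpm, dir flips to +; running = +4235.7782
Stage 5 [75T→75T]: ω = 4235.7782×75/75 = 4235.7782 rpm, dir flips to −; running = −4235.7782

-4235.7782 rpm (opposite to input, |ω| = 4235.7782 rpm)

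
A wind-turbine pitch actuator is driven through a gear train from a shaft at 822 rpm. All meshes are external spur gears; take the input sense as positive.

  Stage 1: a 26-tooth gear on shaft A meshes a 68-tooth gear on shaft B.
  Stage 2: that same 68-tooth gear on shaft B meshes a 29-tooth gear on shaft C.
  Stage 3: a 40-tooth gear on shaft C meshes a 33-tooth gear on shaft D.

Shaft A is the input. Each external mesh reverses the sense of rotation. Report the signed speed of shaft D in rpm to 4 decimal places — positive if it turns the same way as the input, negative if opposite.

Stage 1 [26T→68T]: ω = 822.0000×26/68 = 314.2941 rpm, dir flips to −; running = −314.2941
Stage 2 [68T→29T]: ω = 314.2941×68/29 = 736.9655 rpm, dir flips to +; running = +736.9655
Stage 3 [40T→33T]: ω = 736.9655×40/33 = 893.2915 rpm, dir flips to −; running = −893.2915

-893.2915 rpm (opposite to input, |ω| = 893.2915 rpm)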